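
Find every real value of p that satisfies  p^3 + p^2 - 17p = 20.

Rearrange: p^3 + p^2 - 17p - 20 = 0.
Possible rational roots are divisors of -20. Testing p = -4 gives 0, so (p + 4) is a factor.
Divide: p^3 + p^2 - 17p - 20 = (p + 4)(p^2 - 3p - 5).
Apply the quadratic formula to p^2 - 3p - 5 = 0: p = (3 +/- sqrt(29))/2, i.e. p ~= 4.1926 or p ~= -1.1926.

p = -4 or p = -1.1926 or p = 4.1926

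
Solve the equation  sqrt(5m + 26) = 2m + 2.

m = 2

Square both sides: 5m + 26 = (2m + 2)^2.
Expand and rearrange: 4m^2 + 3m - 22 = 0.
Solving gives m = 2 or m = -2.75.
Check each candidate in the original equation:
  m = 2: sqrt(36) = 6, while 2m + 2 = 6 — valid.
  m = -2.75: sqrt(12.25) = 3.5, while 2m + 2 = -3.5 — extraneous.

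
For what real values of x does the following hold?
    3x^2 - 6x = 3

Rearrange to standard form: 3x^2 - 6x - 3 = 0.
Discriminant: (-6)^2 - 4*3*(-3) = 72.
Quadratic formula: x = (6 +/- sqrt(72)) / 6.
So x = 1 + sqrt(2) ~= 2.4142 or x = 1 - sqrt(2) ~= -0.4142.

x = -0.4142 or x = 2.4142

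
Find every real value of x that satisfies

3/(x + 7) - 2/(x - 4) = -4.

x = -7.7193 or x = 4.4693

Multiply both sides by (x + 7)(x - 4):
3(x - 4) - 2(x + 7) = -4(x + 7)(x - 4).
Expand and collect terms: -4x² - 13x + 138 = 0.
By the quadratic formula, x = (13 ± √2377) / -8, so x ≈ -7.7193 or x ≈ 4.4693.
Neither value makes a denominator zero (x ≠ -7, x ≠ 4), so both are valid.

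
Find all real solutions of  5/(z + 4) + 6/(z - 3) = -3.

z = -6.1339 or z = 1.4673

Multiply both sides by (z + 4)(z - 3):
5(z - 3) + 6(z + 4) = -3(z + 4)(z - 3).
Expand and collect terms: -3z^2 - 14z + 27 = 0.
By the quadratic formula, z = (14 +/- sqrt(520)) / -6, so z ~= -6.1339 or z ~= 1.4673.
Neither value makes a denominator zero (z != -4, z != 3), so both are valid.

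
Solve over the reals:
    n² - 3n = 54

Bring every term to one side: n² - 3n - 54 = 0.
Factor: (n + 6)(n - 9) = 0.
So n = -6 or n = 9.

n = -6 or n = 9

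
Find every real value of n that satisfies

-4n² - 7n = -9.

Rearrange to standard form: -4n² - 7n + 9 = 0.
Discriminant: (-7)² − 4·(-4)·9 = 193.
Quadratic formula: n = (7 ± √193) / (-8).
So n = -√(193)/8 - 7/8 ≈ -2.6116 or n = -7/8 + √(193)/8 ≈ 0.8616.

n = -2.6116 or n = 0.8616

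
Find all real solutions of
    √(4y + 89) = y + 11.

Square both sides: 4y + 89 = (y + 11)².
Expand and rearrange: y² + 18y + 32 = 0.
Solving gives y = -2 or y = -16.
Check each candidate in the original equation:
  y = -2: √(81) = 9, while y + 11 = 9 — valid.
  y = -16: √(25) = 5, while y + 11 = -5 — extraneous.

y = -2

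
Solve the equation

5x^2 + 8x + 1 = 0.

x = -1.4633 or x = -0.1367

Discriminant: (8)^2 - 4*5*1 = 44.
Quadratic formula: x = (-8 +/- sqrt(44)) / 10.
So x = -4/5 + sqrt(11)/5 ~= -0.1367 or x = -4/5 - sqrt(11)/5 ~= -1.4633.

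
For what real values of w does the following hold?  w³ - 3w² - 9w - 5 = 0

w = -1 or w = 5

Possible rational roots are divisors of -5. Testing w = 5 gives 0, so (w - 5) is a factor.
Divide: w³ - 3w² - 9w - 5 = (w - 5)(w² + 2w + 1).
The quadratic has the repeated root w = -1.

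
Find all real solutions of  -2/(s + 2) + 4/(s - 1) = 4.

s = -2.386 or s = 1.886

Multiply both sides by (s + 2)(s - 1):
-2(s - 1) + 4(s + 2) = 4(s + 2)(s - 1).
Expand and collect terms: 4s^2 + 2s - 18 = 0.
By the quadratic formula, s = (-2 +/- sqrt(292)) / 8, so s ~= 1.886 or s ~= -2.386.
Neither value makes a denominator zero (s != -2, s != 1), so both are valid.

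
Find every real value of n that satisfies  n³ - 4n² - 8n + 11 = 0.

Possible rational roots are divisors of 11. Testing n = 1 gives 0, so (n - 1) is a factor.
Divide: n³ - 4n² - 8n + 11 = (n - 1)(n² - 3n - 11).
Apply the quadratic formula to n² - 3n - 11 = 0: n = (3 ± √53)/2, i.e. n ≈ 5.1401 or n ≈ -2.1401.

n = -2.1401 or n = 1 or n = 5.1401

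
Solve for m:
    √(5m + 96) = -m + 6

m = -3

Square both sides: 5m + 96 = (-m + 6)².
Expand and rearrange: m² - 17m - 60 = 0.
Solving gives m = 20 or m = -3.
Check each candidate in the original equation:
  m = 20: √(196) = 14, while -m + 6 = -14 — extraneous.
  m = -3: √(81) = 9, while -m + 6 = 9 — valid.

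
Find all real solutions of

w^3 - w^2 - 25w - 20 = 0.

w = -4 or w = -0.8541 or w = 5.8541

Possible rational roots are divisors of -20. Testing w = -4 gives 0, so (w + 4) is a factor.
Divide: w^3 - w^2 - 25w - 20 = (w + 4)(w^2 - 5w - 5).
Apply the quadratic formula to w^2 - 5w - 5 = 0: w = (5 +/- sqrt(45))/2, i.e. w ~= 5.8541 or w ~= -0.8541.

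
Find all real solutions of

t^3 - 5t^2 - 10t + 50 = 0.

Possible rational roots are divisors of 50. Testing t = 5 gives 0, so (t - 5) is a factor.
Divide: t^3 - 5t^2 - 10t + 50 = (t - 5)(t^2 - 10).
Apply the quadratic formula to t^2 - 10 = 0: t = (0 +/- sqrt(40))/2, i.e. t ~= 3.1623 or t ~= -3.1623.

t = -3.1623 or t = 3.1623 or t = 5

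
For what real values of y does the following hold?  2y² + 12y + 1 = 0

Discriminant: (12)² − 4·2·1 = 136.
Quadratic formula: y = (-12 ± √136) / 4.
So y = -3 + √(34)/2 ≈ -0.0845 or y = -3 - √(34)/2 ≈ -5.9155.

y = -5.9155 or y = -0.0845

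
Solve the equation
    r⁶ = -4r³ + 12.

r = -1.8171 or r = 1.2599

Let u = r³. The equation becomes u² + 4u - 12 = 0.
Factor: (u - 2)(u + 6) = 0, so u = 2 or u = -6.
r³ = 2 gives r = ∛(2) ≈ 1.2599.
r³ = -6 gives r = -∛(6) ≈ -1.8171.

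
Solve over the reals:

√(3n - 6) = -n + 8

n = 5

Square both sides: 3n - 6 = (-n + 8)².
Expand and rearrange: n² - 19n + 70 = 0.
Solving gives n = 14 or n = 5.
Check each candidate in the original equation:
  n = 14: √(36) = 6, while -n + 8 = -6 — extraneous.
  n = 5: √(9) = 3, while -n + 8 = 3 — valid.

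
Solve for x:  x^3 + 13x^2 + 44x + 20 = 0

Possible rational roots are divisors of 20. Testing x = -5 gives 0, so (x + 5) is a factor.
Divide: x^3 + 13x^2 + 44x + 20 = (x + 5)(x^2 + 8x + 4).
Apply the quadratic formula to x^2 + 8x + 4 = 0: x = (-8 +/- sqrt(48))/2, i.e. x ~= -0.5359 or x ~= -7.4641.

x = -7.4641 or x = -5 or x = -0.5359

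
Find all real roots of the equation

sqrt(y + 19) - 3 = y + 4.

y = -3

Isolate the radical: sqrt(y + 19) = y + 7.
Square both sides: y + 19 = (y + 7)^2.
Expand and rearrange: y^2 + 13y + 30 = 0.
Solving gives y = -3 or y = -10.
Check each candidate in the original equation:
  y = -3: sqrt(16) = 4, while y + 7 = 4 — valid.
  y = -10: sqrt(9) = 3, while y + 7 = -3 — extraneous.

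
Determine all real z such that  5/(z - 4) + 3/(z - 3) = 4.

Multiply both sides by (z - 4)(z - 3):
5(z - 3) + 3(z - 4) = 4(z - 4)(z - 3).
Expand and collect terms: 4z^2 - 36z + 75 = 0.
By the quadratic formula, z = (36 +/- sqrt(96)) / 8, so z ~= 5.7247 or z ~= 3.2753.
Neither value makes a denominator zero (z != 4, z != 3), so both are valid.

z = 3.2753 or z = 5.7247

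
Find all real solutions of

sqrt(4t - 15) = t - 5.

Square both sides: 4t - 15 = (t - 5)^2.
Expand and rearrange: t^2 - 14t + 40 = 0.
Solving gives t = 10 or t = 4.
Check each candidate in the original equation:
  t = 10: sqrt(25) = 5, while t - 5 = 5 — valid.
  t = 4: sqrt(1) = 1, while t - 5 = -1 — extraneous.

t = 10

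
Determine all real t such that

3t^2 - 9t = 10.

Rearrange to standard form: 3t^2 - 9t - 10 = 0.
Discriminant: (-9)^2 - 4*3*(-10) = 201.
Quadratic formula: t = (9 +/- sqrt(201)) / 6.
So t = 3/2 + sqrt(201)/6 ~= 3.8629 or t = 3/2 - sqrt(201)/6 ~= -0.8629.

t = -0.8629 or t = 3.8629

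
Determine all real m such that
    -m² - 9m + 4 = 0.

m = -9.4244 or m = 0.4244

Discriminant: (-9)² − 4·(-1)·4 = 97.
Quadratic formula: m = (9 ± √97) / (-2).
So m = -√(97)/2 - 9/2 ≈ -9.4244 or m = -9/2 + √(97)/2 ≈ 0.4244.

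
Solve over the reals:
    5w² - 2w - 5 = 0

w = -0.8198 or w = 1.2198

Discriminant: (-2)² − 4·5·(-5) = 104.
Quadratic formula: w = (2 ± √104) / 10.
So w = 1/5 + √(26)/5 ≈ 1.2198 or w = 1/5 - √(26)/5 ≈ -0.8198.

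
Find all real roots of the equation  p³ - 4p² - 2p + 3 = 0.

p = -1 or p = 0.6972 or p = 4.3028

Possible rational roots are divisors of 3. Testing p = -1 gives 0, so (p + 1) is a factor.
Divide: p³ - 4p² - 2p + 3 = (p + 1)(p² - 5p + 3).
Apply the quadratic formula to p² - 5p + 3 = 0: p = (5 ± √13)/2, i.e. p ≈ 4.3028 or p ≈ 0.6972.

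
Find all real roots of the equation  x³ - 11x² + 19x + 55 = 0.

x = -1.4721 or x = 5 or x = 7.4721

Possible rational roots are divisors of 55. Testing x = 5 gives 0, so (x - 5) is a factor.
Divide: x³ - 11x² + 19x + 55 = (x - 5)(x² - 6x - 11).
Apply the quadratic formula to x² - 6x - 11 = 0: x = (6 ± √80)/2, i.e. x ≈ 7.4721 or x ≈ -1.4721.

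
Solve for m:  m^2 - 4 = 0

Factor: (m - 2)(m + 2) = 0.
So m = 2 or m = -2.

m = -2 or m = 2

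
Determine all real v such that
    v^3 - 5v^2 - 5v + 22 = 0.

Possible rational roots are divisors of 22. Testing v = 2 gives 0, so (v - 2) is a factor.
Divide: v^3 - 5v^2 - 5v + 22 = (v - 2)(v^2 - 3v - 11).
Apply the quadratic formula to v^2 - 3v - 11 = 0: v = (3 +/- sqrt(53))/2, i.e. v ~= 5.1401 or v ~= -2.1401.

v = -2.1401 or v = 2 or v = 5.1401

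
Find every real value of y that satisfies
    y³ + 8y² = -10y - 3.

y = -6.5414 or y = -1 or y = -0.4586

Rearrange: y³ + 8y² + 10y + 3 = 0.
Possible rational roots are divisors of 3. Testing y = -1 gives 0, so (y + 1) is a factor.
Divide: y³ + 8y² + 10y + 3 = (y + 1)(y² + 7y + 3).
Apply the quadratic formula to y² + 7y + 3 = 0: y = (-7 ± √37)/2, i.e. y ≈ -0.4586 or y ≈ -6.5414.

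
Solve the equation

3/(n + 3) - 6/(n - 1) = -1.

Multiply both sides by (n + 3)(n - 1):
3(n - 1) - 6(n + 3) = -(n + 3)(n - 1).
Expand and collect terms: -n² + n + 24 = 0.
By the quadratic formula, n = (-1 ± √97) / -2, so n ≈ -4.4244 or n ≈ 5.4244.
Neither value makes a denominator zero (n ≠ -3, n ≠ 1), so both are valid.

n = -4.4244 or n = 5.4244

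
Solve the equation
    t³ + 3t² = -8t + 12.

Rearrange: t³ + 3t² + 8t - 12 = 0.
Possible rational roots are divisors of -12. Testing t = 1 gives 0, so (t - 1) is a factor.
Divide: t³ + 3t² + 8t - 12 = (t - 1)(t² + 4t + 12).
The quadratic t² + 4t + 12 has discriminant -32 < 0, so no further real roots.

t = 1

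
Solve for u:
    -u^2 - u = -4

u = -2.5616 or u = 1.5616

Rearrange to standard form: -u^2 - u + 4 = 0.
Discriminant: (-1)^2 - 4*(-1)*4 = 17.
Quadratic formula: u = (1 +/- sqrt(17)) / (-2).
So u = -sqrt(17)/2 - 1/2 ~= -2.5616 or u = -1/2 + sqrt(17)/2 ~= 1.5616.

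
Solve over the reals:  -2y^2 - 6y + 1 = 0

y = -3.1583 or y = 0.1583

Discriminant: (-6)^2 - 4*(-2)*1 = 44.
Quadratic formula: y = (6 +/- sqrt(44)) / (-4).
So y = -sqrt(11)/2 - 3/2 ~= -3.1583 or y = -3/2 + sqrt(11)/2 ~= 0.1583.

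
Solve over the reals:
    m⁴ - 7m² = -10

Let u = m². The equation becomes u² - 7u + 10 = 0.
Factor: (u - 5)(u - 2) = 0, so u = 5 or u = 2.
m² = 5 gives m = ±√(5) ≈ ±2.2361.
m² = 2 gives m = ±√(2) ≈ ±1.4142.

m = -2.2361 or m = -1.4142 or m = 1.4142 or m = 2.2361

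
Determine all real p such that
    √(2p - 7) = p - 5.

Square both sides: 2p - 7 = (p - 5)².
Expand and rearrange: p² - 12p + 32 = 0.
Solving gives p = 8 or p = 4.
Check each candidate in the original equation:
  p = 8: √(9) = 3, while p - 5 = 3 — valid.
  p = 4: √(1) = 1, while p - 5 = -1 — extraneous.

p = 8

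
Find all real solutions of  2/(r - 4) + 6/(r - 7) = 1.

r = 4.5756 or r = 14.4244

Multiply both sides by (r - 4)(r - 7):
2(r - 7) + 6(r - 4) = (r - 4)(r - 7).
Expand and collect terms: r² - 19r + 66 = 0.
By the quadratic formula, r = (19 ± √97) / 2, so r ≈ 14.4244 or r ≈ 4.5756.
Neither value makes a denominator zero (r ≠ 4, r ≠ 7), so both are valid.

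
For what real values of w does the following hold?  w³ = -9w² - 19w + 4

Rearrange: w³ + 9w² + 19w - 4 = 0.
Possible rational roots are divisors of -4. Testing w = -4 gives 0, so (w + 4) is a factor.
Divide: w³ + 9w² + 19w - 4 = (w + 4)(w² + 5w - 1).
Apply the quadratic formula to w² + 5w - 1 = 0: w = (-5 ± √29)/2, i.e. w ≈ 0.1926 or w ≈ -5.1926.

w = -5.1926 or w = -4 or w = 0.1926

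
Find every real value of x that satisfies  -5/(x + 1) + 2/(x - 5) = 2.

x = -3.2291 or x = 5.7291

Multiply both sides by (x + 1)(x - 5):
-5(x - 5) + 2(x + 1) = 2(x + 1)(x - 5).
Expand and collect terms: 2x² - 5x - 37 = 0.
By the quadratic formula, x = (5 ± √321) / 4, so x ≈ 5.7291 or x ≈ -3.2291.
Neither value makes a denominator zero (x ≠ -1, x ≠ 5), so both are valid.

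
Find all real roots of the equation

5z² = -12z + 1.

z = -2.4806 or z = 0.0806

Rearrange to standard form: 5z² + 12z - 1 = 0.
Discriminant: (12)² − 4·5·(-1) = 164.
Quadratic formula: z = (-12 ± √164) / 10.
So z = -6/5 + √(41)/5 ≈ 0.0806 or z = -√(41)/5 - 6/5 ≈ -2.4806.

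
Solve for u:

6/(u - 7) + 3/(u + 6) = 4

Multiply both sides by (u - 7)(u + 6):
6(u + 6) + 3(u - 7) = 4(u - 7)(u + 6).
Expand and collect terms: 4u^2 - 13u - 183 = 0.
By the quadratic formula, u = (13 +/- sqrt(3097)) / 8, so u ~= 8.5813 or u ~= -5.3313.
Neither value makes a denominator zero (u != 7, u != -6), so both are valid.

u = -5.3313 or u = 8.5813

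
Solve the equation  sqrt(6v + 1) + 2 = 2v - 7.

Isolate the radical: sqrt(6v + 1) = 2v - 9.
Square both sides: 6v + 1 = (2v - 9)^2.
Expand and rearrange: 4v^2 - 42v + 80 = 0.
Solving gives v = 8 or v = 2.5.
Check each candidate in the original equation:
  v = 8: sqrt(49) = 7, while 2v - 9 = 7 — valid.
  v = 2.5: sqrt(16) = 4, while 2v - 9 = -4 — extraneous.

v = 8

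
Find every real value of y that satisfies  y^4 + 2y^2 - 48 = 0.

y = -2.4495 or y = 2.4495

Let u = y^2. The equation becomes u^2 + 2u - 48 = 0.
Factor: (u + 8)(u - 6) = 0, so u = -8 or u = 6.
y^2 = -8 < 0 has no real solution.
y^2 = 6 gives y = +/-sqrt(6) ~= +/-2.4495.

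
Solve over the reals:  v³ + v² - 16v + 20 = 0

Possible rational roots are divisors of 20. Testing v = -5 gives 0, so (v + 5) is a factor.
Divide: v³ + v² - 16v + 20 = (v + 5)(v² - 4v + 4).
The quadratic has the repeated root v = 2.

v = -5 or v = 2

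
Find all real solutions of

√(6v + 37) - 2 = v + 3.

v = 2

Isolate the radical: √(6v + 37) = v + 5.
Square both sides: 6v + 37 = (v + 5)².
Expand and rearrange: v² + 4v - 12 = 0.
Solving gives v = 2 or v = -6.
Check each candidate in the original equation:
  v = 2: √(49) = 7, while v + 5 = 7 — valid.
  v = -6: √(1) = 1, while v + 5 = -1 — extraneous.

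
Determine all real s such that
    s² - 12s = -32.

Bring every term to one side: s² - 12s + 32 = 0.
Factor: (s - 4)(s - 8) = 0.
So s = 4 or s = 8.

s = 4 or s = 8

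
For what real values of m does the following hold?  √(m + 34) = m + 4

Square both sides: m + 34 = (m + 4)².
Expand and rearrange: m² + 7m - 18 = 0.
Solving gives m = 2 or m = -9.
Check each candidate in the original equation:
  m = 2: √(36) = 6, while m + 4 = 6 — valid.
  m = -9: √(25) = 5, while m + 4 = -5 — extraneous.

m = 2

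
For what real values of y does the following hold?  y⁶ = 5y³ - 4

Let u = y³. The equation becomes u² - 5u + 4 = 0.
Factor: (u - 4)(u - 1) = 0, so u = 4 or u = 1.
y³ = 4 gives y = ∛(4) ≈ 1.5874.
y³ = 1 gives y = 1.

y = 1 or y = 1.5874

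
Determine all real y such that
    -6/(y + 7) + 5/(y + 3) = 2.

Multiply both sides by (y + 7)(y + 3):
-6(y + 3) + 5(y + 7) = 2(y + 7)(y + 3).
Expand and collect terms: 2y² + 21y + 25 = 0.
By the quadratic formula, y = (-21 ± √241) / 4, so y ≈ -1.369 or y ≈ -9.131.
Neither value makes a denominator zero (y ≠ -7, y ≠ -3), so both are valid.

y = -9.131 or y = -1.369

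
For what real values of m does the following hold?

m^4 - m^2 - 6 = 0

m = -1.7321 or m = 1.7321

Let u = m^2. The equation becomes u^2 - u - 6 = 0.
Factor: (u + 2)(u - 3) = 0, so u = -2 or u = 3.
m^2 = -2 < 0 has no real solution.
m^2 = 3 gives m = +/-sqrt(3) ~= +/-1.7321.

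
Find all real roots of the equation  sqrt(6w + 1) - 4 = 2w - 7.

w = 4

Isolate the radical: sqrt(6w + 1) = 2w - 3.
Square both sides: 6w + 1 = (2w - 3)^2.
Expand and rearrange: 4w^2 - 18w + 8 = 0.
Solving gives w = 4 or w = 0.5.
Check each candidate in the original equation:
  w = 4: sqrt(25) = 5, while 2w - 3 = 5 — valid.
  w = 0.5: sqrt(4) = 2, while 2w - 3 = -2 — extraneous.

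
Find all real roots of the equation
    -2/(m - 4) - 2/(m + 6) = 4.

m = -6.5249 or m = 3.5249

Multiply both sides by (m - 4)(m + 6):
-2(m + 6) - 2(m - 4) = 4(m - 4)(m + 6).
Expand and collect terms: 4m² + 12m - 92 = 0.
By the quadratic formula, m = (-12 ± √1616) / 8, so m ≈ 3.5249 or m ≈ -6.5249.
Neither value makes a denominator zero (m ≠ 4, m ≠ -6), so both are valid.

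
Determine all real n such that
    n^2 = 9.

n = -3 or n = 3

Bring every term to one side: n^2 - 9 = 0.
Factor: (n - 3)(n + 3) = 0.
So n = 3 or n = -3.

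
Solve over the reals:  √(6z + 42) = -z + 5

z = -1

Square both sides: 6z + 42 = (-z + 5)².
Expand and rearrange: z² - 16z - 17 = 0.
Solving gives z = 17 or z = -1.
Check each candidate in the original equation:
  z = 17: √(144) = 12, while -z + 5 = -12 — extraneous.
  z = -1: √(36) = 6, while -z + 5 = 6 — valid.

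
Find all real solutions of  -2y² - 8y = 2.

y = -3.7321 or y = -0.2679

Rearrange to standard form: -2y² - 8y - 2 = 0.
Discriminant: (-8)² − 4·(-2)·(-2) = 48.
Quadratic formula: y = (8 ± √48) / (-4).
So y = -2 - √(3) ≈ -3.7321 or y = -2 + √(3) ≈ -0.2679.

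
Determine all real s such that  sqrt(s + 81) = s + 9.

s = 0

Square both sides: s + 81 = (s + 9)^2.
Expand and rearrange: s^2 + 17s = 0.
Solving gives s = 0 or s = -17.
Check each candidate in the original equation:
  s = 0: sqrt(81) = 9, while s + 9 = 9 — valid.
  s = -17: sqrt(64) = 8, while s + 9 = -8 — extraneous.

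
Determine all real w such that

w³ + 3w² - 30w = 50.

w = -6.4495 or w = -1.5505 or w = 5

Rearrange: w³ + 3w² - 30w - 50 = 0.
Possible rational roots are divisors of -50. Testing w = 5 gives 0, so (w - 5) is a factor.
Divide: w³ + 3w² - 30w - 50 = (w - 5)(w² + 8w + 10).
Apply the quadratic formula to w² + 8w + 10 = 0: w = (-8 ± √24)/2, i.e. w ≈ -1.5505 or w ≈ -6.4495.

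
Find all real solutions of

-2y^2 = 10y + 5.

y = -4.4365 or y = -0.5635

Rearrange to standard form: -2y^2 - 10y - 5 = 0.
Discriminant: (-10)^2 - 4*(-2)*(-5) = 60.
Quadratic formula: y = (10 +/- sqrt(60)) / (-4).
So y = -5/2 - sqrt(15)/2 ~= -4.4365 or y = -5/2 + sqrt(15)/2 ~= -0.5635.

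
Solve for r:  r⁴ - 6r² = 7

r = -2.6458 or r = 2.6458

Let u = r². The equation becomes u² - 6u - 7 = 0.
Factor: (u - 7)(u + 1) = 0, so u = 7 or u = -1.
r² = 7 gives r = ±√(7) ≈ ±2.6458.
r² = -1 < 0 has no real solution.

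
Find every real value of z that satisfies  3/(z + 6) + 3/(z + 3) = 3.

Multiply both sides by (z + 6)(z + 3):
3(z + 3) + 3(z + 6) = 3(z + 6)(z + 3).
Expand and collect terms: 3z² + 21z + 27 = 0.
By the quadratic formula, z = (-21 ± √117) / 6, so z ≈ -1.6972 or z ≈ -5.3028.
Neither value makes a denominator zero (z ≠ -6, z ≠ -3), so both are valid.

z = -5.3028 or z = -1.6972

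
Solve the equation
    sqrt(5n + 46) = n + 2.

Square both sides: 5n + 46 = (n + 2)^2.
Expand and rearrange: n^2 - n - 42 = 0.
Solving gives n = 7 or n = -6.
Check each candidate in the original equation:
  n = 7: sqrt(81) = 9, while n + 2 = 9 — valid.
  n = -6: sqrt(16) = 4, while n + 2 = -4 — extraneous.

n = 7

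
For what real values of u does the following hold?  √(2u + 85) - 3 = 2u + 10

Isolate the radical: √(2u + 85) = 2u + 13.
Square both sides: 2u + 85 = (2u + 13)².
Expand and rearrange: 4u² + 50u + 84 = 0.
Solving gives u = -2 or u = -10.5.
Check each candidate in the original equation:
  u = -2: √(81) = 9, while 2u + 13 = 9 — valid.
  u = -10.5: √(64) = 8, while 2u + 13 = -8 — extraneous.

u = -2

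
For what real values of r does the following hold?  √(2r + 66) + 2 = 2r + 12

r = -1

Isolate the radical: √(2r + 66) = 2r + 10.
Square both sides: 2r + 66 = (2r + 10)².
Expand and rearrange: 4r² + 38r + 34 = 0.
Solving gives r = -1 or r = -8.5.
Check each candidate in the original equation:
  r = -1: √(64) = 8, while 2r + 10 = 8 — valid.
  r = -8.5: √(49) = 7, while 2r + 10 = -7 — extraneous.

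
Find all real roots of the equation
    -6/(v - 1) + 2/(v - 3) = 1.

v = -3.6056 or v = 3.6056

Multiply both sides by (v - 1)(v - 3):
-6(v - 3) + 2(v - 1) = (v - 1)(v - 3).
Expand and collect terms: v^2 - 13 = 0.
By the quadratic formula, v = (0 +/- sqrt(52)) / 2, so v ~= 3.6056 or v ~= -3.6056.
Neither value makes a denominator zero (v != 1, v != 3), so both are valid.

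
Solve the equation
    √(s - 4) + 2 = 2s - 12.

Isolate the radical: √(s - 4) = 2s - 14.
Square both sides: s - 4 = (2s - 14)².
Expand and rearrange: 4s² - 57s + 200 = 0.
Solving gives s = 8 or s = 6.25.
Check each candidate in the original equation:
  s = 8: √(4) = 2, while 2s - 14 = 2 — valid.
  s = 6.25: √(2.25) = 1.5, while 2s - 14 = -1.5 — extraneous.

s = 8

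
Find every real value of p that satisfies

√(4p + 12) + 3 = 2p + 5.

p = 1

Isolate the radical: √(4p + 12) = 2p + 2.
Square both sides: 4p + 12 = (2p + 2)².
Expand and rearrange: 4p² + 4p - 8 = 0.
Solving gives p = 1 or p = -2.
Check each candidate in the original equation:
  p = 1: √(16) = 4, while 2p + 2 = 4 — valid.
  p = -2: √(4) = 2, while 2p + 2 = -2 — extraneous.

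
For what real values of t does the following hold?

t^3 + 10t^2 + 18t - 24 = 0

Possible rational roots are divisors of -24. Testing t = -4 gives 0, so (t + 4) is a factor.
Divide: t^3 + 10t^2 + 18t - 24 = (t + 4)(t^2 + 6t - 6).
Apply the quadratic formula to t^2 + 6t - 6 = 0: t = (-6 +/- sqrt(60))/2, i.e. t ~= 0.873 or t ~= -6.873.

t = -6.873 or t = -4 or t = 0.873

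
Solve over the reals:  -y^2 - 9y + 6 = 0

y = -9.6235 or y = 0.6235

Discriminant: (-9)^2 - 4*(-1)*6 = 105.
Quadratic formula: y = (9 +/- sqrt(105)) / (-2).
So y = -sqrt(105)/2 - 9/2 ~= -9.6235 or y = -9/2 + sqrt(105)/2 ~= 0.6235.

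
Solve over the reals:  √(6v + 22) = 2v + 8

Square both sides: 6v + 22 = (2v + 8)².
Expand and rearrange: 4v² + 26v + 42 = 0.
Solving gives v = -3 or v = -3.5.
Check each candidate in the original equation:
  v = -3: √(4) = 2, while 2v + 8 = 2 — valid.
  v = -3.5: √(1) = 1, while 2v + 8 = 1 — valid.

v = -3.5 or v = -3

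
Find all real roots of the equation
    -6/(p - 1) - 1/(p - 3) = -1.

p = 2.6277 or p = 8.3723

Multiply both sides by (p - 1)(p - 3):
-6(p - 3) - (p - 1) = -(p - 1)(p - 3).
Expand and collect terms: -p^2 + 11p - 22 = 0.
By the quadratic formula, p = (-11 +/- sqrt(33)) / -2, so p ~= 2.6277 or p ~= 8.3723.
Neither value makes a denominator zero (p != 1, p != 3), so both are valid.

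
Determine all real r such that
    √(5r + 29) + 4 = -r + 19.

r = 7

Isolate the radical: √(5r + 29) = -r + 15.
Square both sides: 5r + 29 = (-r + 15)².
Expand and rearrange: r² - 35r + 196 = 0.
Solving gives r = 28 or r = 7.
Check each candidate in the original equation:
  r = 28: √(169) = 13, while -r + 15 = -13 — extraneous.
  r = 7: √(64) = 8, while -r + 15 = 8 — valid.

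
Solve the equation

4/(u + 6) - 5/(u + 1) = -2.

u = -7.4408 or u = 0.9408

Multiply both sides by (u + 6)(u + 1):
4(u + 1) - 5(u + 6) = -2(u + 6)(u + 1).
Expand and collect terms: -2u² - 13u + 14 = 0.
By the quadratic formula, u = (13 ± √281) / -4, so u ≈ -7.4408 or u ≈ 0.9408.
Neither value makes a denominator zero (u ≠ -6, u ≠ -1), so both are valid.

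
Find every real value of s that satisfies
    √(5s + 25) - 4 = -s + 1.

s = 0

Isolate the radical: √(5s + 25) = -s + 5.
Square both sides: 5s + 25 = (-s + 5)².
Expand and rearrange: s² - 15s = 0.
Solving gives s = 15 or s = 0.
Check each candidate in the original equation:
  s = 15: √(100) = 10, while -s + 5 = -10 — extraneous.
  s = 0: √(25) = 5, while -s + 5 = 5 — valid.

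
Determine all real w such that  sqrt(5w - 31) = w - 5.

Square both sides: 5w - 31 = (w - 5)^2.
Expand and rearrange: w^2 - 15w + 56 = 0.
Solving gives w = 8 or w = 7.
Check each candidate in the original equation:
  w = 8: sqrt(9) = 3, while w - 5 = 3 — valid.
  w = 7: sqrt(4) = 2, while w - 5 = 2 — valid.

w = 7 or w = 8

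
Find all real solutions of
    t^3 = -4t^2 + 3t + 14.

Rearrange: t^3 + 4t^2 - 3t - 14 = 0.
Possible rational roots are divisors of -14. Testing t = -2 gives 0, so (t + 2) is a factor.
Divide: t^3 + 4t^2 - 3t - 14 = (t + 2)(t^2 + 2t - 7).
Apply the quadratic formula to t^2 + 2t - 7 = 0: t = (-2 +/- sqrt(32))/2, i.e. t ~= 1.8284 or t ~= -3.8284.

t = -3.8284 or t = -2 or t = 1.8284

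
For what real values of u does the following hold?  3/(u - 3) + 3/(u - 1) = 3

u = 1.5858 or u = 4.4142

Multiply both sides by (u - 3)(u - 1):
3(u - 1) + 3(u - 3) = 3(u - 3)(u - 1).
Expand and collect terms: 3u² - 18u + 21 = 0.
By the quadratic formula, u = (18 ± √72) / 6, so u ≈ 4.4142 or u ≈ 1.5858.
Neither value makes a denominator zero (u ≠ 3, u ≠ 1), so both are valid.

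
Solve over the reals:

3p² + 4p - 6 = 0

Discriminant: (4)² − 4·3·(-6) = 88.
Quadratic formula: p = (-4 ± √88) / 6.
So p = -2/3 + √(22)/3 ≈ 0.8968 or p = -√(22)/3 - 2/3 ≈ -2.2301.

p = -2.2301 or p = 0.8968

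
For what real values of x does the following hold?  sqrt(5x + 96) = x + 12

Square both sides: 5x + 96 = (x + 12)^2.
Expand and rearrange: x^2 + 19x + 48 = 0.
Solving gives x = -3 or x = -16.
Check each candidate in the original equation:
  x = -3: sqrt(81) = 9, while x + 12 = 9 — valid.
  x = -16: sqrt(16) = 4, while x + 12 = -4 — extraneous.

x = -3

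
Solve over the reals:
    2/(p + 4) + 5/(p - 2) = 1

p = -3 or p = 8

Multiply both sides by (p + 4)(p - 2):
2(p - 2) + 5(p + 4) = (p + 4)(p - 2).
Expand and collect terms: p² - 5p - 24 = 0.
Factor or apply the quadratic formula: p = 8 or p = -3.
Neither value makes a denominator zero (p ≠ -4, p ≠ 2), so both are valid.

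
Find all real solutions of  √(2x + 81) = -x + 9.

Square both sides: 2x + 81 = (-x + 9)².
Expand and rearrange: x² - 20x = 0.
Solving gives x = 20 or x = 0.
Check each candidate in the original equation:
  x = 20: √(121) = 11, while -x + 9 = -11 — extraneous.
  x = 0: √(81) = 9, while -x + 9 = 9 — valid.

x = 0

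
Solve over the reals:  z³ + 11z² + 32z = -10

z = -5.6458 or z = -5 or z = -0.3542

Rearrange: z³ + 11z² + 32z + 10 = 0.
Possible rational roots are divisors of 10. Testing z = -5 gives 0, so (z + 5) is a factor.
Divide: z³ + 11z² + 32z + 10 = (z + 5)(z² + 6z + 2).
Apply the quadratic formula to z² + 6z + 2 = 0: z = (-6 ± √28)/2, i.e. z ≈ -0.3542 or z ≈ -5.6458.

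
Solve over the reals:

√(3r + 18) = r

Square both sides: 3r + 18 = (r)².
Expand and rearrange: r² - 3r - 18 = 0.
Solving gives r = 6 or r = -3.
Check each candidate in the original equation:
  r = 6: √(36) = 6, while r = 6 — valid.
  r = -3: √(9) = 3, while r = -3 — extraneous.

r = 6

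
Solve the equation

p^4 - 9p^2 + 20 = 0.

p = -2.2361 or p = -2 or p = 2 or p = 2.2361

Let u = p^2. The equation becomes u^2 - 9u + 20 = 0.
Factor: (u - 5)(u - 4) = 0, so u = 5 or u = 4.
p^2 = 5 gives p = +/-sqrt(5) ~= +/-2.2361.
p^2 = 4 gives p = +/-2.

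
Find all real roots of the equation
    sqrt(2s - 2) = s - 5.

s = 9

Square both sides: 2s - 2 = (s - 5)^2.
Expand and rearrange: s^2 - 12s + 27 = 0.
Solving gives s = 9 or s = 3.
Check each candidate in the original equation:
  s = 9: sqrt(16) = 4, while s - 5 = 4 — valid.
  s = 3: sqrt(4) = 2, while s - 5 = -2 — extraneous.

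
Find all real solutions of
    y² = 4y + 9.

Rearrange to standard form: y² - 4y - 9 = 0.
Discriminant: (-4)² − 4·1·(-9) = 52.
Quadratic formula: y = (4 ± √52) / 2.
So y = 2 + √(13) ≈ 5.6056 or y = 2 - √(13) ≈ -1.6056.

y = -1.6056 or y = 5.6056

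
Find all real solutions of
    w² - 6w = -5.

w = 1 or w = 5

Bring every term to one side: w² - 6w + 5 = 0.
Factor: (w - 5)(w - 1) = 0.
So w = 5 or w = 1.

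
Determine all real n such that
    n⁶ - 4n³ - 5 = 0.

Let u = n³. The equation becomes u² - 4u - 5 = 0.
Factor: (u + 1)(u - 5) = 0, so u = -1 or u = 5.
n³ = -1 gives n = -1.
n³ = 5 gives n = ∛(5) ≈ 1.71.

n = -1 or n = 1.71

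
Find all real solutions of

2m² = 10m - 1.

m = 0.1021 or m = 4.8979

Rearrange to standard form: 2m² - 10m + 1 = 0.
Discriminant: (-10)² − 4·2·1 = 92.
Quadratic formula: m = (10 ± √92) / 4.
So m = √(23)/2 + 5/2 ≈ 4.8979 or m = 5/2 - √(23)/2 ≈ 0.1021.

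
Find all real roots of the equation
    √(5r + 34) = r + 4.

r = 3

Square both sides: 5r + 34 = (r + 4)².
Expand and rearrange: r² + 3r - 18 = 0.
Solving gives r = 3 or r = -6.
Check each candidate in the original equation:
  r = 3: √(49) = 7, while r + 4 = 7 — valid.
  r = -6: √(4) = 2, while r + 4 = -2 — extraneous.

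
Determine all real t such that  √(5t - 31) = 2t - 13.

t = 8

Square both sides: 5t - 31 = (2t - 13)².
Expand and rearrange: 4t² - 57t + 200 = 0.
Solving gives t = 8 or t = 6.25.
Check each candidate in the original equation:
  t = 8: √(9) = 3, while 2t - 13 = 3 — valid.
  t = 6.25: √(0.25) = 0.5, while 2t - 13 = -0.5 — extraneous.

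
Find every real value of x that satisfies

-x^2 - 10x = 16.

x = -8 or x = -2

Bring every term to one side: -x^2 - 10x - 16 = 0.
Factor: -1(x + 8)(x + 2) = 0.
So x = -8 or x = -2.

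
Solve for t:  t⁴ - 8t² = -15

t = -2.2361 or t = -1.7321 or t = 1.7321 or t = 2.2361

Let u = t². The equation becomes u² - 8u + 15 = 0.
Factor: (u - 5)(u - 3) = 0, so u = 5 or u = 3.
t² = 5 gives t = ±√(5) ≈ ±2.2361.
t² = 3 gives t = ±√(3) ≈ ±1.7321.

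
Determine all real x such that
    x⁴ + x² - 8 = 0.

Let u = x². The equation becomes u² + u - 8 = 0.
By the quadratic formula, u = -1/2 + √(33)/2 or u = -√(33)/2 - 1/2.
x² = -1/2 + √(33)/2 gives x = ±√(-1/2 + √(33)/2) ≈ ±1.5402.
x² = -√(33)/2 - 1/2 < 0 has no real solution.

x = -1.5402 or x = 1.5402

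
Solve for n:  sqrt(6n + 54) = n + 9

Square both sides: 6n + 54 = (n + 9)^2.
Expand and rearrange: n^2 + 12n + 27 = 0.
Solving gives n = -3 or n = -9.
Check each candidate in the original equation:
  n = -3: sqrt(36) = 6, while n + 9 = 6 — valid.
  n = -9: sqrt(0) = 0, while n + 9 = 0 — valid.

n = -9 or n = -3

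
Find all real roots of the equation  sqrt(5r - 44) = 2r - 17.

Square both sides: 5r - 44 = (2r - 17)^2.
Expand and rearrange: 4r^2 - 73r + 333 = 0.
Solving gives r = 9.25 or r = 9.
Check each candidate in the original equation:
  r = 9.25: sqrt(2.25) = 1.5, while 2r - 17 = 1.5 — valid.
  r = 9: sqrt(1) = 1, while 2r - 17 = 1 — valid.

r = 9 or r = 9.25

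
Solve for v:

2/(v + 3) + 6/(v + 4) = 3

Multiply both sides by (v + 3)(v + 4):
2(v + 4) + 6(v + 3) = 3(v + 3)(v + 4).
Expand and collect terms: 3v² + 13v + 10 = 0.
Factor or apply the quadratic formula: v = -1 or v = -3.3333.
Neither value makes a denominator zero (v ≠ -3, v ≠ -4), so both are valid.

v = -3.3333 or v = -1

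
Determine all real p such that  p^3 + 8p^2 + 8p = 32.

p = -5.4641 or p = -4 or p = 1.4641

Rearrange: p^3 + 8p^2 + 8p - 32 = 0.
Possible rational roots are divisors of -32. Testing p = -4 gives 0, so (p + 4) is a factor.
Divide: p^3 + 8p^2 + 8p - 32 = (p + 4)(p^2 + 4p - 8).
Apply the quadratic formula to p^2 + 4p - 8 = 0: p = (-4 +/- sqrt(48))/2, i.e. p ~= 1.4641 or p ~= -5.4641.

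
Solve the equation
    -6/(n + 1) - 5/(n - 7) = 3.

n = -3.3824 or n = 5.7158

Multiply both sides by (n + 1)(n - 7):
-6(n - 7) - 5(n + 1) = 3(n + 1)(n - 7).
Expand and collect terms: 3n^2 - 7n - 58 = 0.
By the quadratic formula, n = (7 +/- sqrt(745)) / 6, so n ~= 5.7158 or n ~= -3.3824.
Neither value makes a denominator zero (n != -1, n != 7), so both are valid.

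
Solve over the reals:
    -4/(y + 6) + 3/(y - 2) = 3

Multiply both sides by (y + 6)(y - 2):
-4(y - 2) + 3(y + 6) = 3(y + 6)(y - 2).
Expand and collect terms: 3y² + 13y - 62 = 0.
By the quadratic formula, y = (-13 ± √913) / 6, so y ≈ 2.8693 or y ≈ -7.2026.
Neither value makes a denominator zero (y ≠ -6, y ≠ 2), so both are valid.

y = -7.2026 or y = 2.8693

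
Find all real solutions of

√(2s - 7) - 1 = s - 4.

s = 4

Isolate the radical: √(2s - 7) = s - 3.
Square both sides: 2s - 7 = (s - 3)².
Expand and rearrange: s² - 8s + 16 = 0.
This gives the repeated root s = 4.
Check in the original equation:
  s = 4: √(1) = 1, while s - 3 = 1 — valid.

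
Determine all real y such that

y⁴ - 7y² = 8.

Let u = y². The equation becomes u² - 7u - 8 = 0.
Factor: (u - 8)(u + 1) = 0, so u = 8 or u = -1.
y² = 8 gives y = ±2·√(2) ≈ ±2.8284.
y² = -1 < 0 has no real solution.

y = -2.8284 or y = 2.8284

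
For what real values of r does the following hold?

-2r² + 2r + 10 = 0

r = -1.7913 or r = 2.7913

Discriminant: (2)² − 4·(-2)·10 = 84.
Quadratic formula: r = (-2 ± √84) / (-4).
So r = 1/2 - √(21)/2 ≈ -1.7913 or r = 1/2 + √(21)/2 ≈ 2.7913.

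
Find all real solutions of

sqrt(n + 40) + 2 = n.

n = 9

Isolate the radical: sqrt(n + 40) = n - 2.
Square both sides: n + 40 = (n - 2)^2.
Expand and rearrange: n^2 - 5n - 36 = 0.
Solving gives n = 9 or n = -4.
Check each candidate in the original equation:
  n = 9: sqrt(49) = 7, while n - 2 = 7 — valid.
  n = -4: sqrt(36) = 6, while n - 2 = -6 — extraneous.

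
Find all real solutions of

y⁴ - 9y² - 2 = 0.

Let u = y². The equation becomes u² - 9u - 2 = 0.
By the quadratic formula, u = 9/2 + √(89)/2 or u = 9/2 - √(89)/2.
y² = 9/2 + √(89)/2 gives y = ±√(9/2 + √(89)/2) ≈ ±3.0359.
y² = 9/2 - √(89)/2 < 0 has no real solution.

y = -3.0359 or y = 3.0359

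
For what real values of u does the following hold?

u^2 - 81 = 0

u = -9 or u = 9

Factor: (u - 9)(u + 9) = 0.
So u = 9 or u = -9.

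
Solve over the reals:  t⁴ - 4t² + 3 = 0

t = -1.7321 or t = -1 or t = 1 or t = 1.7321

Let u = t². The equation becomes u² - 4u + 3 = 0.
Factor: (u - 1)(u - 3) = 0, so u = 1 or u = 3.
t² = 1 gives t = ±1.
t² = 3 gives t = ±√(3) ≈ ±1.7321.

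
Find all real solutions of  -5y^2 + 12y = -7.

y = -0.4852 or y = 2.8852

Rearrange to standard form: -5y^2 + 12y + 7 = 0.
Discriminant: (12)^2 - 4*(-5)*7 = 284.
Quadratic formula: y = (-12 +/- sqrt(284)) / (-10).
So y = 6/5 - sqrt(71)/5 ~= -0.4852 or y = 6/5 + sqrt(71)/5 ~= 2.8852.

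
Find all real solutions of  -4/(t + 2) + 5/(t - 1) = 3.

t = -2.9367 or t = 2.2701

Multiply both sides by (t + 2)(t - 1):
-4(t - 1) + 5(t + 2) = 3(t + 2)(t - 1).
Expand and collect terms: 3t^2 + 2t - 20 = 0.
By the quadratic formula, t = (-2 +/- sqrt(244)) / 6, so t ~= 2.2701 or t ~= -2.9367.
Neither value makes a denominator zero (t != -2, t != 1), so both are valid.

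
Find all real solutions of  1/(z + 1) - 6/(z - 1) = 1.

z = -3 or z = -2

Multiply both sides by (z + 1)(z - 1):
(z - 1) - 6(z + 1) = (z + 1)(z - 1).
Expand and collect terms: z^2 + 5z + 6 = 0.
Factor or apply the quadratic formula: z = -2 or z = -3.
Neither value makes a denominator zero (z != -1, z != 1), so both are valid.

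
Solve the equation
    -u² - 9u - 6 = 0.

Discriminant: (-9)² − 4·(-1)·(-6) = 57.
Quadratic formula: u = (9 ± √57) / (-2).
So u = -9/2 - √(57)/2 ≈ -8.2749 or u = -9/2 + √(57)/2 ≈ -0.7251.

u = -8.2749 or u = -0.7251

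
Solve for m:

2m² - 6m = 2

m = -0.3028 or m = 3.3028

Rearrange to standard form: 2m² - 6m - 2 = 0.
Discriminant: (-6)² − 4·2·(-2) = 52.
Quadratic formula: m = (6 ± √52) / 4.
So m = 3/2 + √(13)/2 ≈ 3.3028 or m = 3/2 - √(13)/2 ≈ -0.3028.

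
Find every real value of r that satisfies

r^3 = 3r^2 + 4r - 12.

Rearrange: r^3 - 3r^2 - 4r + 12 = 0.
Possible rational roots are divisors of 12. Testing r = 2 gives 0, so (r - 2) is a factor.
Divide: r^3 - 3r^2 - 4r + 12 = (r - 2)(r^2 - r - 6).
Factor the quadratic: r = 3 or r = -2.

r = -2 or r = 2 or r = 3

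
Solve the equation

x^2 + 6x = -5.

x = -5 or x = -1

Bring every term to one side: x^2 + 6x + 5 = 0.
Factor: (x + 5)(x + 1) = 0.
So x = -5 or x = -1.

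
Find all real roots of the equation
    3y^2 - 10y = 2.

y = -0.1893 or y = 3.5226

Rearrange to standard form: 3y^2 - 10y - 2 = 0.
Discriminant: (-10)^2 - 4*3*(-2) = 124.
Quadratic formula: y = (10 +/- sqrt(124)) / 6.
So y = 5/3 + sqrt(31)/3 ~= 3.5226 or y = 5/3 - sqrt(31)/3 ~= -0.1893.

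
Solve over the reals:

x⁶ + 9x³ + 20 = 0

x = -1.71 or x = -1.5874

Let u = x³. The equation becomes u² + 9u + 20 = 0.
Factor: (u + 4)(u + 5) = 0, so u = -4 or u = -5.
x³ = -4 gives x = -∛(4) ≈ -1.5874.
x³ = -5 gives x = -∛(5) ≈ -1.71.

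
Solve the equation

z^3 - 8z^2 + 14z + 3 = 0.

z = -0.1926 or z = 3 or z = 5.1926

Possible rational roots are divisors of 3. Testing z = 3 gives 0, so (z - 3) is a factor.
Divide: z^3 - 8z^2 + 14z + 3 = (z - 3)(z^2 - 5z - 1).
Apply the quadratic formula to z^2 - 5z - 1 = 0: z = (5 +/- sqrt(29))/2, i.e. z ~= 5.1926 or z ~= -0.1926.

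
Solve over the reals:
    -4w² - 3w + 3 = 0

Discriminant: (-3)² − 4·(-4)·3 = 57.
Quadratic formula: w = (3 ± √57) / (-8).
So w = -√(57)/8 - 3/8 ≈ -1.3187 or w = -3/8 + √(57)/8 ≈ 0.5687.

w = -1.3187 or w = 0.5687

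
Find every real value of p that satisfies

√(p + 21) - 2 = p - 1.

p = 4

Isolate the radical: √(p + 21) = p + 1.
Square both sides: p + 21 = (p + 1)².
Expand and rearrange: p² + p - 20 = 0.
Solving gives p = 4 or p = -5.
Check each candidate in the original equation:
  p = 4: √(25) = 5, while p + 1 = 5 — valid.
  p = -5: √(16) = 4, while p + 1 = -4 — extraneous.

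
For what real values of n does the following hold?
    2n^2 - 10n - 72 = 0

n = -4 or n = 9

Factor: 2(n - 9)(n + 4) = 0.
So n = 9 or n = -4.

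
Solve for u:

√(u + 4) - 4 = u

Isolate the radical: √(u + 4) = u + 4.
Square both sides: u + 4 = (u + 4)².
Expand and rearrange: u² + 7u + 12 = 0.
Solving gives u = -3 or u = -4.
Check each candidate in the original equation:
  u = -3: √(1) = 1, while u + 4 = 1 — valid.
  u = -4: √(0) = 0, while u + 4 = 0 — valid.

u = -4 or u = -3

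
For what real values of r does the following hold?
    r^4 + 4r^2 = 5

Let u = r^2. The equation becomes u^2 + 4u - 5 = 0.
Factor: (u + 5)(u - 1) = 0, so u = -5 or u = 1.
r^2 = -5 < 0 has no real solution.
r^2 = 1 gives r = +/-1.

r = -1 or r = 1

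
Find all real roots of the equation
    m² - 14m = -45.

Bring every term to one side: m² - 14m + 45 = 0.
Factor: (m - 5)(m - 9) = 0.
So m = 5 or m = 9.

m = 5 or m = 9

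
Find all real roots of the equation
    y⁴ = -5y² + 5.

Let u = y². The equation becomes u² + 5u - 5 = 0.
By the quadratic formula, u = -5/2 + 3·√(5)/2 or u = -3·√(5)/2 - 5/2.
y² = -5/2 + 3·√(5)/2 gives y = ±√(-5/2 + 3·√(5)/2) ≈ ±0.9242.
y² = -3·√(5)/2 - 5/2 < 0 has no real solution.

y = -0.9242 or y = 0.9242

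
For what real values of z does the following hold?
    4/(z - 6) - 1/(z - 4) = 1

z = 3.6277 or z = 9.3723

Multiply both sides by (z - 6)(z - 4):
4(z - 4) - (z - 6) = (z - 6)(z - 4).
Expand and collect terms: z^2 - 13z + 34 = 0.
By the quadratic formula, z = (13 +/- sqrt(33)) / 2, so z ~= 9.3723 or z ~= 3.6277.
Neither value makes a denominator zero (z != 6, z != 4), so both are valid.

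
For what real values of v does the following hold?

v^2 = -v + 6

v = -3 or v = 2

Bring every term to one side: v^2 + v - 6 = 0.
Factor: (v + 3)(v - 2) = 0.
So v = -3 or v = 2.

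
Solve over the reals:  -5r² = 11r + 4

r = -1.7403 or r = -0.4597

Rearrange to standard form: -5r² - 11r - 4 = 0.
Discriminant: (-11)² − 4·(-5)·(-4) = 41.
Quadratic formula: r = (11 ± √41) / (-10).
So r = -11/10 - √(41)/10 ≈ -1.7403 or r = -11/10 + √(41)/10 ≈ -0.4597.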